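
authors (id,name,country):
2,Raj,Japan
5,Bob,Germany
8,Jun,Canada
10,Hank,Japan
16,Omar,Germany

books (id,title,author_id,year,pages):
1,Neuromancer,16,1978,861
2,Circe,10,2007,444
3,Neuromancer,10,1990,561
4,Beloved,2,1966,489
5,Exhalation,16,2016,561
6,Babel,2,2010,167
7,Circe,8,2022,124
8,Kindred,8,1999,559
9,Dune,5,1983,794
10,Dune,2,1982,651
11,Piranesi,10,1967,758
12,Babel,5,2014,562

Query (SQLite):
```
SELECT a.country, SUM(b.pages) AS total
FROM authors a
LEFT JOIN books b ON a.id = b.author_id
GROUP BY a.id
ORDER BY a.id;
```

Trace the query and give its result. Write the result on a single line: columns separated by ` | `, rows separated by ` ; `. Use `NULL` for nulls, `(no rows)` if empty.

LEFT JOIN keeps every authors row; unmatched ones get NULL for books columns.
Group by authors.id and compute SUM(b.pages). SUM over an all-NULL group is NULL.
  2: ids {4, 6, 10} → SUM(b.pages)=1307
  5: ids {9, 12} → SUM(b.pages)=1356
  8: ids {7, 8} → SUM(b.pages)=683
  10: ids {2, 3, 11} → SUM(b.pages)=1763
  16: ids {1, 5} → SUM(b.pages)=1422

Japan | 1307 ; Germany | 1356 ; Canada | 683 ; Japan | 1763 ; Germany | 1422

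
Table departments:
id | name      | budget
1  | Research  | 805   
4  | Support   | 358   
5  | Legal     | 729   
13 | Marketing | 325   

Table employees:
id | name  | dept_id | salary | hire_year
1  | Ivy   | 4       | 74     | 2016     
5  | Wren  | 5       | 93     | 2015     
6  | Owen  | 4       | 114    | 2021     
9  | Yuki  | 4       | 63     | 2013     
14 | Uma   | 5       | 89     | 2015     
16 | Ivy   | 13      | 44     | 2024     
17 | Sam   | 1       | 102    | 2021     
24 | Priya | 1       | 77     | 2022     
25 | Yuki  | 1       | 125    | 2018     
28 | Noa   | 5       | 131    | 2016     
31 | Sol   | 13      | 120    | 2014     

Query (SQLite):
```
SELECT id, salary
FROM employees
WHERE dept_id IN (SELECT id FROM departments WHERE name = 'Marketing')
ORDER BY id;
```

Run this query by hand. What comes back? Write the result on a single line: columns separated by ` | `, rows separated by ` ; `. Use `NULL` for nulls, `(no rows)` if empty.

Inner query: departments.id where name = 'Marketing'.
Outer: keep employees rows whose dept_id is in that set.
Inner query → {13}

16 | 44 ; 31 | 120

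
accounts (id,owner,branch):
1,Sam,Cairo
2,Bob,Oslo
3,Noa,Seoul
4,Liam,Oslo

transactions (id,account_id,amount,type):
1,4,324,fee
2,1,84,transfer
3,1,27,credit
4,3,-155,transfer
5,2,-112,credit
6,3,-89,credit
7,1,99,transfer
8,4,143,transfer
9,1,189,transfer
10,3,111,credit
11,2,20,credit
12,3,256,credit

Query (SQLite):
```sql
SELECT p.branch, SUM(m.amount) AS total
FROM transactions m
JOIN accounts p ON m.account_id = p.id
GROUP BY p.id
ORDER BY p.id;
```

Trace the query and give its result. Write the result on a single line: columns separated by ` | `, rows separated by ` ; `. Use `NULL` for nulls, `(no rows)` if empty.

Join each transactions row to its accounts via account_id.
Group joined rows by accounts.id; compute SUM(m.amount) per group.
  1: ids {2, 3, 7, 9} → SUM(m.amount)=399
  2: ids {5, 11} → SUM(m.amount)=-92
  3: ids {4, 6, 10, 12} → SUM(m.amount)=123
  4: ids {1, 8} → SUM(m.amount)=467

Cairo | 399 ; Oslo | -92 ; Seoul | 123 ; Oslo | 467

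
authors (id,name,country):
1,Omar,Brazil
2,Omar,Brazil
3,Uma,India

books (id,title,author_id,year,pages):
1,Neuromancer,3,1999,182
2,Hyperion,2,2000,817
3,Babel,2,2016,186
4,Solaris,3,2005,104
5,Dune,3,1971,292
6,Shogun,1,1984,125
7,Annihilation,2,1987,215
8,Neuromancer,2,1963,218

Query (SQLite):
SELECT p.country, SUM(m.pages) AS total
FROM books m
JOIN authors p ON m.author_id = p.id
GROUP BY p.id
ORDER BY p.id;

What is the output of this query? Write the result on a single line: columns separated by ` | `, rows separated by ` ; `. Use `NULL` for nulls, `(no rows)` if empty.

Join each books row to its authors via author_id.
Group joined rows by authors.id; compute SUM(m.pages) per group.
  1: ids {6} → SUM(m.pages)=125
  2: ids {2, 3, 7, 8} → SUM(m.pages)=1436
  3: ids {1, 4, 5} → SUM(m.pages)=578

Brazil | 125 ; Brazil | 1436 ; India | 578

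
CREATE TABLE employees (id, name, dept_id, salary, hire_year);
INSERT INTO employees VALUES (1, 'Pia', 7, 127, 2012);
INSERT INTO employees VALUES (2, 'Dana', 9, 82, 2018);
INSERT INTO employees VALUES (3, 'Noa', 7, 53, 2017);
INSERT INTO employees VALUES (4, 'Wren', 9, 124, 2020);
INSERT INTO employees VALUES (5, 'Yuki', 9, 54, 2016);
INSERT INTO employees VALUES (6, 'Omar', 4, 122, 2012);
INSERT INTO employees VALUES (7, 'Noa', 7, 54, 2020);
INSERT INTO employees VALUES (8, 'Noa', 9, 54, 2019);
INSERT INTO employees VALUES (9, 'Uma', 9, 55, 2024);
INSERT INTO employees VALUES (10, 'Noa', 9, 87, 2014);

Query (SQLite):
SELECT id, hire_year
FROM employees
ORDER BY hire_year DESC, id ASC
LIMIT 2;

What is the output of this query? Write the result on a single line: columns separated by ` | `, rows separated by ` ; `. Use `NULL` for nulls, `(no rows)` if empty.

Sort by hire_year desc, tiebreak id asc: (2024, id=9), (2020, id=4), (2020, id=7), (2019, id=8), (2018, id=2) …. Take first 2.

9 | 2024 ; 4 | 2020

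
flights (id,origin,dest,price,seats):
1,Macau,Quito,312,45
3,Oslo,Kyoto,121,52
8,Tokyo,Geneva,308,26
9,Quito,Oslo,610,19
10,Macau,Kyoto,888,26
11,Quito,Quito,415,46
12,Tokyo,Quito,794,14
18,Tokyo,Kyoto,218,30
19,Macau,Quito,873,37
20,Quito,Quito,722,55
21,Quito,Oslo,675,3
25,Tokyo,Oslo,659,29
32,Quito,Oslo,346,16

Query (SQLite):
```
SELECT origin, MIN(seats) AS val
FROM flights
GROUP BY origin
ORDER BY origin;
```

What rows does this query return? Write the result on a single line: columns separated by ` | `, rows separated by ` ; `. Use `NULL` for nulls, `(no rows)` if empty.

Macau | 26 ; Oslo | 52 ; Quito | 3 ; Tokyo | 14

Partition flights by origin; compute MIN(seats) within each group.
  Macau: ids {1, 10, 19} → MIN(seats)=26
  Oslo: ids {3} → MIN(seats)=52
  Quito: ids {9, 11, 20, 21, 32} → MIN(seats)=3
  Tokyo: ids {8, 12, 18, 25} → MIN(seats)=14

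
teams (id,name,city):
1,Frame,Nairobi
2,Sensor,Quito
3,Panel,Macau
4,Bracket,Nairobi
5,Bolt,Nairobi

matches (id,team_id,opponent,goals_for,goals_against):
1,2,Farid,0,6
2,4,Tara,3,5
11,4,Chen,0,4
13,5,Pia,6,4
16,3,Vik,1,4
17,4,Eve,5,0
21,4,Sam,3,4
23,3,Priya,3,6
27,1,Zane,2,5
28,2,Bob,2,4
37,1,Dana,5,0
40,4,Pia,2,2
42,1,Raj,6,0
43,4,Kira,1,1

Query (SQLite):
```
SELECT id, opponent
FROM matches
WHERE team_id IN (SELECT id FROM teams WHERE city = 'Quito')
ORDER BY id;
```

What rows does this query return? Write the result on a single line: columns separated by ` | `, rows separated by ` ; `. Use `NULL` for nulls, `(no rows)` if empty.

Inner query: teams.id where city = 'Quito'.
Outer: keep matches rows whose team_id is in that set.
Inner query → {2}

1 | Farid ; 28 | Bob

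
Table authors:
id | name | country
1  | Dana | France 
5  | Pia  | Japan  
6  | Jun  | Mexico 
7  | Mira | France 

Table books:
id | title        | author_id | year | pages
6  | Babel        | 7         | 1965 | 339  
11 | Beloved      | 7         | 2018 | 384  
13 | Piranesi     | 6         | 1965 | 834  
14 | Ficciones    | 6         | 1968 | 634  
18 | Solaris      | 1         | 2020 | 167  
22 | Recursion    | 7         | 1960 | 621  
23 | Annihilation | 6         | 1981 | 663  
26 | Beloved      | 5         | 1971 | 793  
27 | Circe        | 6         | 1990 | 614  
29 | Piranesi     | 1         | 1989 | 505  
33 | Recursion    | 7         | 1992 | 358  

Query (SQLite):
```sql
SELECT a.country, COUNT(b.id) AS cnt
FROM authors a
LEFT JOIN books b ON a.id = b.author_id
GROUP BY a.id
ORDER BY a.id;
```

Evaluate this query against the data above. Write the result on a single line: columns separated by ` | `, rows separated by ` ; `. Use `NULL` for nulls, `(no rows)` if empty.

LEFT JOIN keeps every authors row; unmatched ones get NULL for books columns.
Group by authors.id and compute COUNT(b.id). COUNT(col) of an all-NULL group is 0.
  1: ids {18, 29} → COUNT(b.id)=2
  5: ids {26} → COUNT(b.id)=1
  6: ids {13, 14, 23, 27} → COUNT(b.id)=4
  7: ids {6, 11, 22, 33} → COUNT(b.id)=4

France | 2 ; Japan | 1 ; Mexico | 4 ; France | 4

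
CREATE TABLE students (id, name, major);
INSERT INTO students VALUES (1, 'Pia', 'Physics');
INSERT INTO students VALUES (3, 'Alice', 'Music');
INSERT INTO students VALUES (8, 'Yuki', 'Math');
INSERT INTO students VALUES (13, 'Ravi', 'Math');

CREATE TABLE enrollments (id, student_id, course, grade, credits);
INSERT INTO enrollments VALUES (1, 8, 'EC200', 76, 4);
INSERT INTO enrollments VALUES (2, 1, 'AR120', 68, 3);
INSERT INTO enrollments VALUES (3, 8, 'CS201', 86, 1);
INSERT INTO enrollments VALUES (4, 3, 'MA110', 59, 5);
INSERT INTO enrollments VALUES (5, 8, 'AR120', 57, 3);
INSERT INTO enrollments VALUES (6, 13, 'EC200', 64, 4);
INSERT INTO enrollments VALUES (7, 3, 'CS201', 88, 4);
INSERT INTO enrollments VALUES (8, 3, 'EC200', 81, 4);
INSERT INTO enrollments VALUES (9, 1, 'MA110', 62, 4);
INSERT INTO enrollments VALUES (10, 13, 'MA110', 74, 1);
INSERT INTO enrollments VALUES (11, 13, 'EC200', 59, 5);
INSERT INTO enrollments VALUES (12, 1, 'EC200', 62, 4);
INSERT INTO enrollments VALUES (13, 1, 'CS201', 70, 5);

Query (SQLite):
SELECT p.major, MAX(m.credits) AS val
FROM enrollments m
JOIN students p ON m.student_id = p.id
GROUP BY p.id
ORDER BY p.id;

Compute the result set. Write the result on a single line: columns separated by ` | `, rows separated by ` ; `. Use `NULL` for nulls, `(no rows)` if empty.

Join each enrollments row to its students via student_id.
Group joined rows by students.id; compute MAX(m.credits) per group.
  1: ids {2, 9, 12, 13} → MAX(m.credits)=5
  3: ids {4, 7, 8} → MAX(m.credits)=5
  8: ids {1, 3, 5} → MAX(m.credits)=4
  13: ids {6, 10, 11} → MAX(m.credits)=5

Physics | 5 ; Music | 5 ; Math | 4 ; Math | 5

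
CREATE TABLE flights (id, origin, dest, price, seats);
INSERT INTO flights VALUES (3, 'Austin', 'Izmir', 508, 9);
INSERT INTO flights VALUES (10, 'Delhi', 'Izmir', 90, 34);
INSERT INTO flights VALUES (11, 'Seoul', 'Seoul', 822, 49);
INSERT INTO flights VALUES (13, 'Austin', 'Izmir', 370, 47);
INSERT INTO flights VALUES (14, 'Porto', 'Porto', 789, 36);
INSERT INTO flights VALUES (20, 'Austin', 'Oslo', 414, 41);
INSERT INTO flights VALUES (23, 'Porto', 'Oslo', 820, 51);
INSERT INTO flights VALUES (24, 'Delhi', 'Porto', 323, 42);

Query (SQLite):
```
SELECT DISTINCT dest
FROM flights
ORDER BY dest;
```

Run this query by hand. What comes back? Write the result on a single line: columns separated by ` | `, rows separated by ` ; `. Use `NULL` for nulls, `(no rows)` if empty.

Collect distinct dest values from flights.

Izmir ; Oslo ; Porto ; Seoul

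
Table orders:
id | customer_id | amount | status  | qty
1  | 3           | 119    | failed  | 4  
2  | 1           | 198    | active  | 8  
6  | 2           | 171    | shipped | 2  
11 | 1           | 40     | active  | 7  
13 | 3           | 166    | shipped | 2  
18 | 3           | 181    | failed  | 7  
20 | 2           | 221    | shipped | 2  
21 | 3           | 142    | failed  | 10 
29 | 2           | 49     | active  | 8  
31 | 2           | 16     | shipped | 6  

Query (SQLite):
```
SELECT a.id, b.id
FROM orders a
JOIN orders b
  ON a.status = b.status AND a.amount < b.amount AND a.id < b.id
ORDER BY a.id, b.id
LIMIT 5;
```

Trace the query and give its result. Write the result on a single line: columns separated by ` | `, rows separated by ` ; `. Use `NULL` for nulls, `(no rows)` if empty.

1 | 18 ; 1 | 21 ; 6 | 20 ; 11 | 29 ; 13 | 20

Pairs (a,b) with same status, a.amount < b.amount, a.id < b.id.
status groups: active:{2,11,29} failed:{1,18,21} shipped:{6,13,20,31}
Ordered by (a.id, b.id); first 5.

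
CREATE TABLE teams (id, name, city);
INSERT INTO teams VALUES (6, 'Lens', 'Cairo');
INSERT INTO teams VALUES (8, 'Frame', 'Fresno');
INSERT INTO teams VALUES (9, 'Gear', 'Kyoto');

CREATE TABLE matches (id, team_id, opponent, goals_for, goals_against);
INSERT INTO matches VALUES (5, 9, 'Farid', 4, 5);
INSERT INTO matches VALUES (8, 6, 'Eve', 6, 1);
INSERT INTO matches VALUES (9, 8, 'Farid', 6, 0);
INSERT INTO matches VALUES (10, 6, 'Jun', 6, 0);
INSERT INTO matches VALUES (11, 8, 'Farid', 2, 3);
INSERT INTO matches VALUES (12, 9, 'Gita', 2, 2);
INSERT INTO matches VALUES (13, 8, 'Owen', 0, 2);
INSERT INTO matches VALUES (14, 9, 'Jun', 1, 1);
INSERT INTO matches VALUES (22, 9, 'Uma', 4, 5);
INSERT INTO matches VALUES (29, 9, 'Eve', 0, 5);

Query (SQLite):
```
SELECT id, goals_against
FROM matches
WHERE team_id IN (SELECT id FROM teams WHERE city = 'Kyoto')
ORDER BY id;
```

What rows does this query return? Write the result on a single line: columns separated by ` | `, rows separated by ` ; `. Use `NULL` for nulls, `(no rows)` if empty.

5 | 5 ; 12 | 2 ; 14 | 1 ; 22 | 5 ; 29 | 5

Inner query: teams.id where city = 'Kyoto'.
Outer: keep matches rows whose team_id is in that set.
Inner query → {9}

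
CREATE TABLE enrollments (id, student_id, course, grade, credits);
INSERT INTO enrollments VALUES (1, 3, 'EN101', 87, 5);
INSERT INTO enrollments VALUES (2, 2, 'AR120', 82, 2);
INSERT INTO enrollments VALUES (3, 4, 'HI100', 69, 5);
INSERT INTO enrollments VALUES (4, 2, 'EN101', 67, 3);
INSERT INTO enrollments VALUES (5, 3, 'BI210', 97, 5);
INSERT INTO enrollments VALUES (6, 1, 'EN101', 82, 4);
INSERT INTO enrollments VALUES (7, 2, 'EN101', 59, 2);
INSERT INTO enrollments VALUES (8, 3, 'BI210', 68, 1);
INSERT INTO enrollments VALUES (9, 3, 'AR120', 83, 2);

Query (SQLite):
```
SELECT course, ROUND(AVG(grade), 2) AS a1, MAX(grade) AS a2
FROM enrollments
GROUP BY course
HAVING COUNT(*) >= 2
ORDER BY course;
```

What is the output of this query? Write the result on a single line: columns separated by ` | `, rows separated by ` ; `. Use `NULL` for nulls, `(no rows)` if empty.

AR120 | 82.5 | 83 ; BI210 | 82.5 | 97 ; EN101 | 73.75 | 87

Group enrollments by course.
Per group compute: ROUND(AVG(grade), 2), MAX(grade).
HAVING: drop groups with fewer than 2 rows.
  AR120: ids {2, 9} → ROUND(AVG(grade), 2)=82.5, MAX(grade)=83
  BI210: ids {5, 8} → ROUND(AVG(grade), 2)=82.5, MAX(grade)=97
  EN101: ids {1, 4, 6, 7} → ROUND(AVG(grade), 2)=73.75, MAX(grade)=87
  HI100: ids {3} → ROUND(AVG(grade), 2)=69, MAX(grade)=69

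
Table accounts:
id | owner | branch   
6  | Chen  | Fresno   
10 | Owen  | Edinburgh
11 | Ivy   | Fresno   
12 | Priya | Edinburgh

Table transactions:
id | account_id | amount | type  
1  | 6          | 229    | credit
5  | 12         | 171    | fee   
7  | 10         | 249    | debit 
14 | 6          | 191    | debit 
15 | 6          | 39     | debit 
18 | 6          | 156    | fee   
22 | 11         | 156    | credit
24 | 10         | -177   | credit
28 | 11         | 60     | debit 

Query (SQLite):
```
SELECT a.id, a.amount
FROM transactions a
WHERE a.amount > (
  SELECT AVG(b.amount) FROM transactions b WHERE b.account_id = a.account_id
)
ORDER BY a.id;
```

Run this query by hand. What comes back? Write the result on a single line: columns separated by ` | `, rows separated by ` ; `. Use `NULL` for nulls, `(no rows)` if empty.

For each transactions row a, compute AVG(amount) over rows sharing a.account_id.
Keep row a if a.amount > that per-group AVG.
  account_id=6: AVG(amount) = 153.75
  account_id=10: AVG(amount) = 36.0
  account_id=11: AVG(amount) = 108.0
  account_id=12: AVG(amount) = 171.0

1 | 229 ; 7 | 249 ; 14 | 191 ; 18 | 156 ; 22 | 156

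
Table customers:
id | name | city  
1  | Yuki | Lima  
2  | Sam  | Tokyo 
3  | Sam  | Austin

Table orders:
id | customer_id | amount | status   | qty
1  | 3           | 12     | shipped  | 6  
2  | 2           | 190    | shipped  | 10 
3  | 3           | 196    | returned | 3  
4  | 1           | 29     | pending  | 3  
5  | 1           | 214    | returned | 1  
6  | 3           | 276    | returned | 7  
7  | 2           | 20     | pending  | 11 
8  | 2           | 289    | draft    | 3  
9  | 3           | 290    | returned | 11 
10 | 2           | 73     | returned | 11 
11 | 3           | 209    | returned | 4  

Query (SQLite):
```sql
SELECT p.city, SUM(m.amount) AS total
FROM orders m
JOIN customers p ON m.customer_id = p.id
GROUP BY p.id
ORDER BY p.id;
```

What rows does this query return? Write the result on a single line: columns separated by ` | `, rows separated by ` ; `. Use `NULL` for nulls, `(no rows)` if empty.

Join each orders row to its customers via customer_id.
Group joined rows by customers.id; compute SUM(m.amount) per group.
  1: ids {4, 5} → SUM(m.amount)=243
  2: ids {2, 7, 8, 10} → SUM(m.amount)=572
  3: ids {1, 3, 6, 9, 11} → SUM(m.amount)=983

Lima | 243 ; Tokyo | 572 ; Austin | 983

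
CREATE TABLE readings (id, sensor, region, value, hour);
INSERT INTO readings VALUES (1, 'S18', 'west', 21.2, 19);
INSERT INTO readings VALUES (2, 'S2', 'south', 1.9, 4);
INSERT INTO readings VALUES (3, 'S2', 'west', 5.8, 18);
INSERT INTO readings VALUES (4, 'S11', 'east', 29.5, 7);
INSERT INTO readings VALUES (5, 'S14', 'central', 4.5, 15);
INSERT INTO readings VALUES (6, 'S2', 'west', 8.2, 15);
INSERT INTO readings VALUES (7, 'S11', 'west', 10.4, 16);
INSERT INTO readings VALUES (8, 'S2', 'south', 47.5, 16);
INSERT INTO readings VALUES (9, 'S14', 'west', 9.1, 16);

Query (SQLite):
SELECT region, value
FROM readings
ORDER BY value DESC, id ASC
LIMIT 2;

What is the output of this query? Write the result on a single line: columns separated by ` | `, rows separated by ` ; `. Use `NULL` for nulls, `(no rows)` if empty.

south | 47.5 ; east | 29.5

Sort by value desc, tiebreak id asc: (47.5, id=8), (29.5, id=4), (21.2, id=1), (10.4, id=7), (9.1, id=9) …. Take first 2.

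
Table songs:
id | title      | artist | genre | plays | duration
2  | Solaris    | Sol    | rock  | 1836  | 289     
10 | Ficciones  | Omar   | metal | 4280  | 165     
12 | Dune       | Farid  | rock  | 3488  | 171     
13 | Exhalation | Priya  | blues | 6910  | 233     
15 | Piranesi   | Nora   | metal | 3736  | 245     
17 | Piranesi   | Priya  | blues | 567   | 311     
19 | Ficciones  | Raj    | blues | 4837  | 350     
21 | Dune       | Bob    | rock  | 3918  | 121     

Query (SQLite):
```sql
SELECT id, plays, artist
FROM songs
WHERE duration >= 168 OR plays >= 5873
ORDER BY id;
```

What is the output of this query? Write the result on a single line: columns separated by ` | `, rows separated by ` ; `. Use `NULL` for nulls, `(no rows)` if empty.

duration >= 168: ids {2, 12, 13, 15, 17, 19}
plays >= 5873: ids {13}
Combine with OR.

2 | 1836 | Sol ; 12 | 3488 | Farid ; 13 | 6910 | Priya ; 15 | 3736 | Nora ; 17 | 567 | Priya ; 19 | 4837 | Raj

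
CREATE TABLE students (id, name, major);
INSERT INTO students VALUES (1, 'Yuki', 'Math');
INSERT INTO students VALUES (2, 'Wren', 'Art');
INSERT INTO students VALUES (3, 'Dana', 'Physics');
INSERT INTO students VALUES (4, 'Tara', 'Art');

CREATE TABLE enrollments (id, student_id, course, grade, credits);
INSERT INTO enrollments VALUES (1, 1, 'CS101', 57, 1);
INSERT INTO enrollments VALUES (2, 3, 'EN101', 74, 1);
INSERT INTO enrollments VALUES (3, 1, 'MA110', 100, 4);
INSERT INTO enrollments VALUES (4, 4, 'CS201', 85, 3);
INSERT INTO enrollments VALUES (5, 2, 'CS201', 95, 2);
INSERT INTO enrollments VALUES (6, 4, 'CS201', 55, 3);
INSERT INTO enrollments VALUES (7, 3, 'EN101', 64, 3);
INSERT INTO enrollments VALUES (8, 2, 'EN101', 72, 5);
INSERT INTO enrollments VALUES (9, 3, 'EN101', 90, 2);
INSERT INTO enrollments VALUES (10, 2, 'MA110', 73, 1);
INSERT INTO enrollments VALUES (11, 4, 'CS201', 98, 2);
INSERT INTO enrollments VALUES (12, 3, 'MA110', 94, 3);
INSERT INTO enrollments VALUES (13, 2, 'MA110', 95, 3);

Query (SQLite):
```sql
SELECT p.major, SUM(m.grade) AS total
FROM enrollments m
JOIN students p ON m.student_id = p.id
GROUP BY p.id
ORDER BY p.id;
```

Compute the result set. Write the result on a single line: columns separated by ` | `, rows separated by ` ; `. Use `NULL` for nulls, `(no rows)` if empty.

Math | 157 ; Art | 335 ; Physics | 322 ; Art | 238

Join each enrollments row to its students via student_id.
Group joined rows by students.id; compute SUM(m.grade) per group.
  1: ids {1, 3} → SUM(m.grade)=157
  2: ids {5, 8, 10, 13} → SUM(m.grade)=335
  3: ids {2, 7, 9, 12} → SUM(m.grade)=322
  4: ids {4, 6, 11} → SUM(m.grade)=238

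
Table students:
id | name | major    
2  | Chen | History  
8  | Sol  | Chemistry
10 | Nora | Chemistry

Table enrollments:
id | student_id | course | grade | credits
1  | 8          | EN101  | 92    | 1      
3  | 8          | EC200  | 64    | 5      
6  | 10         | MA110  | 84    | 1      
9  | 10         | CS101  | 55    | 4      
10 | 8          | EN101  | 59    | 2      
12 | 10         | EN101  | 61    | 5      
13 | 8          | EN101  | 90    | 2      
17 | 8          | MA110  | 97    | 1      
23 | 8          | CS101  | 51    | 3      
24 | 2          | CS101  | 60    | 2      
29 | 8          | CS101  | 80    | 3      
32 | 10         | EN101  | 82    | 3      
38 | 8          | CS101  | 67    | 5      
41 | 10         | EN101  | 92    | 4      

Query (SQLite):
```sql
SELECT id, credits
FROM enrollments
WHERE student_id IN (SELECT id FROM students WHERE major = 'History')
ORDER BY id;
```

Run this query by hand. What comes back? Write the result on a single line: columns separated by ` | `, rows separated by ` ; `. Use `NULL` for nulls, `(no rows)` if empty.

Inner query: students.id where major = 'History'.
Outer: keep enrollments rows whose student_id is in that set.
Inner query → {2}

24 | 2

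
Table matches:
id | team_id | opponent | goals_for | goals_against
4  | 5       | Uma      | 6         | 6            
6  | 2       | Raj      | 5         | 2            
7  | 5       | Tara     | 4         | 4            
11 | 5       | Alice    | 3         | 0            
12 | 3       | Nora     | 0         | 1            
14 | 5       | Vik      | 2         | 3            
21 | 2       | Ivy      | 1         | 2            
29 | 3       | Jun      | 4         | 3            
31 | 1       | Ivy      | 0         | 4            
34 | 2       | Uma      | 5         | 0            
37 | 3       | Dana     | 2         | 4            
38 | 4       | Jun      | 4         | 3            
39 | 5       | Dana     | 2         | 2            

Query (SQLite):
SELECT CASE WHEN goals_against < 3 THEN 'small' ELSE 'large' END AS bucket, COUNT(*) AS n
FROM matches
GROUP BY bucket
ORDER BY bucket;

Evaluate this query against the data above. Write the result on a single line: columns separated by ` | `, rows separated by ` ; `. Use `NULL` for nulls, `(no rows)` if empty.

Bucket rows by goals_against < 3 → 'small' else 'large'; count each bucket.

large | 7 ; small | 6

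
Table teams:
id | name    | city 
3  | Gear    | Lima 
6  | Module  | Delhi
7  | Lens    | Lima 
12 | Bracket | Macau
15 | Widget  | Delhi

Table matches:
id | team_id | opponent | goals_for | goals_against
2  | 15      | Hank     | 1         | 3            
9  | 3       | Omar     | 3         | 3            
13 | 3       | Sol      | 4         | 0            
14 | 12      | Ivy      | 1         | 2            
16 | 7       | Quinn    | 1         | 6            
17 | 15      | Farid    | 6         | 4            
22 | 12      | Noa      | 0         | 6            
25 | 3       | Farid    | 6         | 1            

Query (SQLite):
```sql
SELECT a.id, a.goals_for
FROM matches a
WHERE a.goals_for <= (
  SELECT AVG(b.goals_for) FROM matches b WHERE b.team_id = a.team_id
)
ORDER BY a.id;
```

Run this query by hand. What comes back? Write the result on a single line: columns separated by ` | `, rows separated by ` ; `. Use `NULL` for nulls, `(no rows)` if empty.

2 | 1 ; 9 | 3 ; 13 | 4 ; 16 | 1 ; 22 | 0

For each matches row a, compute AVG(goals_for) over rows sharing a.team_id.
Keep row a if a.goals_for <= that per-group AVG.
  team_id=3: AVG(goals_for) = 4.333333
  team_id=7: AVG(goals_for) = 1.0
  team_id=12: AVG(goals_for) = 0.5
  team_id=15: AVG(goals_for) = 3.5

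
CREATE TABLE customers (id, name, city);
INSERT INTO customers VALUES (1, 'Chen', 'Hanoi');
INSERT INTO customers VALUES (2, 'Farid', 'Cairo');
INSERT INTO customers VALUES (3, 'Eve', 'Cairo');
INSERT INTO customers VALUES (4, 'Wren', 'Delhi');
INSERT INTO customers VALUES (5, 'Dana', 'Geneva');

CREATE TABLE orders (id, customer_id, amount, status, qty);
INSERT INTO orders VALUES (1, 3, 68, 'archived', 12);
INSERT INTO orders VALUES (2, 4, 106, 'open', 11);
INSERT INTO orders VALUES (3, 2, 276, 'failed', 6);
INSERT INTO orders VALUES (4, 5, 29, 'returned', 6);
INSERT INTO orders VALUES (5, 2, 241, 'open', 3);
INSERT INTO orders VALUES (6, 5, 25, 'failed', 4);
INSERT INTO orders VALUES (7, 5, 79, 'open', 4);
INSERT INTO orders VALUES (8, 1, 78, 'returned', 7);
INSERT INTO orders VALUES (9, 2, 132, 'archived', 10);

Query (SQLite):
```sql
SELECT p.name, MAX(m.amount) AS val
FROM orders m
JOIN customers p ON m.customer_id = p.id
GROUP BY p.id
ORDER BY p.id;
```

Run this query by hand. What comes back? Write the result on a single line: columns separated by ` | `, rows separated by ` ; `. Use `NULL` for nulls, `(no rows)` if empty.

Chen | 78 ; Farid | 276 ; Eve | 68 ; Wren | 106 ; Dana | 79

Join each orders row to its customers via customer_id.
Group joined rows by customers.id; compute MAX(m.amount) per group.
  1: ids {8} → MAX(m.amount)=78
  2: ids {3, 5, 9} → MAX(m.amount)=276
  3: ids {1} → MAX(m.amount)=68
  4: ids {2} → MAX(m.amount)=106
  5: ids {4, 6, 7} → MAX(m.amount)=79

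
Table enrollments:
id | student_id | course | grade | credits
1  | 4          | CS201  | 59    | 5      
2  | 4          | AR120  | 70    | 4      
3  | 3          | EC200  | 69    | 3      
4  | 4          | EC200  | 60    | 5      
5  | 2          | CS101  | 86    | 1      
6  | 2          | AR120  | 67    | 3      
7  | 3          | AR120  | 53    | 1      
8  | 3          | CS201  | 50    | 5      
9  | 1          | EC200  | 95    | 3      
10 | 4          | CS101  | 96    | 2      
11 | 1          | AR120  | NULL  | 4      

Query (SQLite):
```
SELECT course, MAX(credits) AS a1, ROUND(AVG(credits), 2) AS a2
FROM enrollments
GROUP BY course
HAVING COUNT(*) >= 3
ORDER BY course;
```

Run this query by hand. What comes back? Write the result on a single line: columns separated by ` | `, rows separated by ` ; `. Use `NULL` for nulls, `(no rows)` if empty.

Group enrollments by course.
Per group compute: MAX(credits), ROUND(AVG(credits), 2).
HAVING: drop groups with fewer than 3 rows.
  AR120: ids {2, 6, 7, 11} → MAX(credits)=4, ROUND(AVG(credits), 2)=3
  CS101: ids {5, 10} → MAX(credits)=2, ROUND(AVG(credits), 2)=1.5
  CS201: ids {1, 8} → MAX(credits)=5, ROUND(AVG(credits), 2)=5
  EC200: ids {3, 4, 9} → MAX(credits)=5, ROUND(AVG(credits), 2)=3.67

AR120 | 4 | 3 ; EC200 | 5 | 3.67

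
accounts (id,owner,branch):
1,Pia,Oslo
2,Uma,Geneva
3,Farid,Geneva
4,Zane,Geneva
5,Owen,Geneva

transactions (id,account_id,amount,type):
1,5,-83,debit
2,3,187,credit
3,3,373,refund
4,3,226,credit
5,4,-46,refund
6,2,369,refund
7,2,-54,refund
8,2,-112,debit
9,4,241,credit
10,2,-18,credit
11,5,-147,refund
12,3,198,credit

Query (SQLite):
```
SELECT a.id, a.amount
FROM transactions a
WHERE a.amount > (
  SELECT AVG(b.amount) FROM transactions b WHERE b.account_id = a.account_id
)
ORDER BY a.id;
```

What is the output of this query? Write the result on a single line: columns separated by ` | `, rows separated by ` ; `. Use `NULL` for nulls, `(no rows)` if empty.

For each transactions row a, compute AVG(amount) over rows sharing a.account_id.
Keep row a if a.amount > that per-group AVG.
  account_id=2: AVG(amount) = 46.25
  account_id=3: AVG(amount) = 246.0
  account_id=4: AVG(amount) = 97.5
  account_id=5: AVG(amount) = -115.0

1 | -83 ; 3 | 373 ; 6 | 369 ; 9 | 241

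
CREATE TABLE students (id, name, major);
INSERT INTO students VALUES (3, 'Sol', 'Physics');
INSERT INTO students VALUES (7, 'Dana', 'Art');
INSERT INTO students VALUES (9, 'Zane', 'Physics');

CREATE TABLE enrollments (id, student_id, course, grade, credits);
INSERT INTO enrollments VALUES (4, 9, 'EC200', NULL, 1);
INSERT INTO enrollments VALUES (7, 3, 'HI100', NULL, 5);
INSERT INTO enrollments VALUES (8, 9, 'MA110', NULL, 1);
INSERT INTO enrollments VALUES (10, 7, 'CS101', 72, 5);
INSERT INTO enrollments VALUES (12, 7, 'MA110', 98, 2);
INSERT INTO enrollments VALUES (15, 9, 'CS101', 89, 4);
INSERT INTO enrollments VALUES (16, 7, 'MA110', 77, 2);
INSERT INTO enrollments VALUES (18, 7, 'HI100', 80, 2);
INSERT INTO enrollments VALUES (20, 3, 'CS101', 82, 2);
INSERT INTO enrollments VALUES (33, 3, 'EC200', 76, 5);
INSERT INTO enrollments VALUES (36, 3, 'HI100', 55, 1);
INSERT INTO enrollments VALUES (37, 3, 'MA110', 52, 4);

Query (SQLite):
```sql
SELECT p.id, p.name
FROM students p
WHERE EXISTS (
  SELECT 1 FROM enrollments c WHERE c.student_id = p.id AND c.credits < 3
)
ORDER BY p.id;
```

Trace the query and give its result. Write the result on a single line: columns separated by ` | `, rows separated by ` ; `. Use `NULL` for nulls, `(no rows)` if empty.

For each students row, check whether any enrollments with matching student_id has credits < 3.
Keep rows where that is true.

3 | Sol ; 7 | Dana ; 9 | Zane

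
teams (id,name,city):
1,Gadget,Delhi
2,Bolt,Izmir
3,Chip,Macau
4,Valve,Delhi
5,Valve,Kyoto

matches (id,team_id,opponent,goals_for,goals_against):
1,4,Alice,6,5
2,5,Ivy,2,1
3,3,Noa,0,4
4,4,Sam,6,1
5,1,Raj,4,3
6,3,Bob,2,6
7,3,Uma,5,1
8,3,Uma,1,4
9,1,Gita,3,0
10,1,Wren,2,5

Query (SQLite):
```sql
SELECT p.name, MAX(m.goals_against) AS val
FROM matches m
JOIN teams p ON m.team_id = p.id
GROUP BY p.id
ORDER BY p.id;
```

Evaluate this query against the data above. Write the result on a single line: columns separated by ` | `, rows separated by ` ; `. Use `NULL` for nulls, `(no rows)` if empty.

Gadget | 5 ; Chip | 6 ; Valve | 5 ; Valve | 1

Join each matches row to its teams via team_id.
Group joined rows by teams.id; compute MAX(m.goals_against) per group.
  1: ids {5, 9, 10} → MAX(m.goals_against)=5
  3: ids {3, 6, 7, 8} → MAX(m.goals_against)=6
  4: ids {1, 4} → MAX(m.goals_against)=5
  5: ids {2} → MAX(m.goals_against)=1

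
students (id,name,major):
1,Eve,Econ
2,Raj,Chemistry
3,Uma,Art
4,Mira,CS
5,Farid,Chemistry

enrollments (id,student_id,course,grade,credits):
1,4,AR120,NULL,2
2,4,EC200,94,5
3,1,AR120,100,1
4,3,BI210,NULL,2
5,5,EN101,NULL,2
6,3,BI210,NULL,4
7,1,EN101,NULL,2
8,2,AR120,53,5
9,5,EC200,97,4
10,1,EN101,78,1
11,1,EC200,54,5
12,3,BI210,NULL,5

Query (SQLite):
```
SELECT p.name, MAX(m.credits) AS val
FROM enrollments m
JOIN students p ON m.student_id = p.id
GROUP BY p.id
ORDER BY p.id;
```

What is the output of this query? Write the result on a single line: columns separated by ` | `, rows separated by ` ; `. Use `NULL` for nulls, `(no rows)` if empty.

Eve | 5 ; Raj | 5 ; Uma | 5 ; Mira | 5 ; Farid | 4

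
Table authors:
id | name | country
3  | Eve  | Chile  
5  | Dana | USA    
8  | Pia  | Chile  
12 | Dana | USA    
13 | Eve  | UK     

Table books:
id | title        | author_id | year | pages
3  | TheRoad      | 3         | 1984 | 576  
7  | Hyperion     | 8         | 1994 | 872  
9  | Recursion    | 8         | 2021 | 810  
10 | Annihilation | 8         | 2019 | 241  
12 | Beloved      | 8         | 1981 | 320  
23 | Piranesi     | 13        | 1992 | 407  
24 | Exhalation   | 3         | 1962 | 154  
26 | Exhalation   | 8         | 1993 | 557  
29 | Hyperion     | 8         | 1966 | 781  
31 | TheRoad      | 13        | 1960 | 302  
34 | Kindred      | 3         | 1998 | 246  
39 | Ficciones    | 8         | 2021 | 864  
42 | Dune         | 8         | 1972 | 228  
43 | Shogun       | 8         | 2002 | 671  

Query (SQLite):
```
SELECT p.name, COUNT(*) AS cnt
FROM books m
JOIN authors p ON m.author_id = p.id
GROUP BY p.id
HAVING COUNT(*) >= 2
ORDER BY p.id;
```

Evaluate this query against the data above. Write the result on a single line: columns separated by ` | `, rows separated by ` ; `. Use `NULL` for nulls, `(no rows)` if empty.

Eve | 3 ; Pia | 9 ; Eve | 2

Join each books row to its authors via author_id.
Group joined rows by authors.id; compute COUNT(*) per group.
HAVING: keep groups with count ≥ 2.
  3: ids {3, 24, 34} → COUNT(*)=3
  8: ids {7, 9, 10, 12, 26, 29, 39, 42, 43} → COUNT(*)=9
  13: ids {23, 31} → COUNT(*)=2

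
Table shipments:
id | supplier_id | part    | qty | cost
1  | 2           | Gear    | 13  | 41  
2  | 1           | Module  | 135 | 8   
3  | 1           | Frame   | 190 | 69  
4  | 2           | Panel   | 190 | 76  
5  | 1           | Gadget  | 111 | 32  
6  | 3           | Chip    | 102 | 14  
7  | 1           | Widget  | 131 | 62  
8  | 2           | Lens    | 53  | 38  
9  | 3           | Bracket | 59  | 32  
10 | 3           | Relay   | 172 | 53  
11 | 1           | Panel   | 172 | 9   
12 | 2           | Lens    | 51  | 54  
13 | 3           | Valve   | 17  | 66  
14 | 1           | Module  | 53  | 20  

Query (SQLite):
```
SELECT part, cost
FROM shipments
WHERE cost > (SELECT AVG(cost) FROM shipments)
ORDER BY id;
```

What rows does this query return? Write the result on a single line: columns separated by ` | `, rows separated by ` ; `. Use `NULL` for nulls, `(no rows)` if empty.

Scalar subquery: AVG(cost) over all shipments rows = 41.0.
Keep rows where cost > that value.

Frame | 69 ; Panel | 76 ; Widget | 62 ; Relay | 53 ; Lens | 54 ; Valve | 66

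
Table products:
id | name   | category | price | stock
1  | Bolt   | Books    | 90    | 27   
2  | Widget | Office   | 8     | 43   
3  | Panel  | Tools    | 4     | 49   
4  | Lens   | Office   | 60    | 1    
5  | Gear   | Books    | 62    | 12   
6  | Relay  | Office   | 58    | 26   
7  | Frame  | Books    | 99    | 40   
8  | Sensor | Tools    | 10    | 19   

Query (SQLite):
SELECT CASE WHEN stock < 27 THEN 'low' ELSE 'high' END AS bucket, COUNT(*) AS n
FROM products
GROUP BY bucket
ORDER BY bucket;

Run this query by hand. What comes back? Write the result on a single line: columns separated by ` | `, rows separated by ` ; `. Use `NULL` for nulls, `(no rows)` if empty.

high | 4 ; low | 4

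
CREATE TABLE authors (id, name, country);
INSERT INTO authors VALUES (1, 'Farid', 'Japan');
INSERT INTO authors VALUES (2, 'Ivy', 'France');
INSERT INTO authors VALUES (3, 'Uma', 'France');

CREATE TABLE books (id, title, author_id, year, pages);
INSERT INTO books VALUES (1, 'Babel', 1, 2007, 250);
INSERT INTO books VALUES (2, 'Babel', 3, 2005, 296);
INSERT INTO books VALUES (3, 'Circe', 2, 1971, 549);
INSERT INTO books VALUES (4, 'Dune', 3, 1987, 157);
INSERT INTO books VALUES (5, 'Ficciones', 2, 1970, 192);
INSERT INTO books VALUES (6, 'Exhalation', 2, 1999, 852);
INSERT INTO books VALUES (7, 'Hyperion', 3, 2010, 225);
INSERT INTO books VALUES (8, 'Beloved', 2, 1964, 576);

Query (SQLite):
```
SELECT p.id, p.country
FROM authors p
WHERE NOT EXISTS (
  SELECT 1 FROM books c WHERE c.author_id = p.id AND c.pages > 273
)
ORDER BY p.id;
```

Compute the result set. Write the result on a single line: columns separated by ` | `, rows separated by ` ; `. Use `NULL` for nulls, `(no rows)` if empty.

1 | Japan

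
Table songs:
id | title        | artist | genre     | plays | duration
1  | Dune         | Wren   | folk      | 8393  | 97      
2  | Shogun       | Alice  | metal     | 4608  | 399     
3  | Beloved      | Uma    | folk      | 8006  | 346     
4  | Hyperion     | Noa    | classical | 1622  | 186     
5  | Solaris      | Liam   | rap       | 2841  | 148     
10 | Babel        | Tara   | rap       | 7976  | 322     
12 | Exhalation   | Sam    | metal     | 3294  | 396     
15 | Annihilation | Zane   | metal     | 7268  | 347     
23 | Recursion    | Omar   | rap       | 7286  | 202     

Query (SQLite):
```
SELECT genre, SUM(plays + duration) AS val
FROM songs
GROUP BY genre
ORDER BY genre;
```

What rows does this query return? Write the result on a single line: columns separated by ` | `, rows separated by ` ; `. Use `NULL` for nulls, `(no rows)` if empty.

classical | 1808 ; folk | 16842 ; metal | 16312 ; rap | 18775

For each row compute plays + duration.
Group by genre; take SUM of the expression per group.
  classical: ids {4} → SUM(plays + duration)=1808
  folk: ids {1, 3} → SUM(plays + duration)=16842
  metal: ids {2, 12, 15} → SUM(plays + duration)=16312
  rap: ids {5, 10, 23} → SUM(plays + duration)=18775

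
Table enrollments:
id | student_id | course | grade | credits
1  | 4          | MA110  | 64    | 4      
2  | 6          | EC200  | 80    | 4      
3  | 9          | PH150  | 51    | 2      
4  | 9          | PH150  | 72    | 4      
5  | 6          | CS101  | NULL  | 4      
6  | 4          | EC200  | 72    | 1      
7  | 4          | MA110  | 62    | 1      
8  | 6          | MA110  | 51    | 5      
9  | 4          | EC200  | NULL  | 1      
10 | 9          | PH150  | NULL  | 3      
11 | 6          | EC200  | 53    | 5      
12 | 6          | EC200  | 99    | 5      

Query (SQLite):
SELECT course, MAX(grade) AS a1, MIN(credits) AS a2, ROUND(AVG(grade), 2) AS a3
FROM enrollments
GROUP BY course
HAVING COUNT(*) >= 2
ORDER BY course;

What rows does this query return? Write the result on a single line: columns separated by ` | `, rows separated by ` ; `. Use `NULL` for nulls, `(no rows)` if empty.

Group enrollments by course.
Per group compute: MAX(grade), MIN(credits), ROUND(AVG(grade), 2).
HAVING: drop groups with fewer than 2 rows.
  CS101: ids {5} → MAX(grade)=NULL, MIN(credits)=4, ROUND(AVG(grade), 2)=NULL
  EC200: ids {2, 6, 9, 11, 12} → MAX(grade)=99, MIN(credits)=1, ROUND(AVG(grade), 2)=76
  MA110: ids {1, 7, 8} → MAX(grade)=64, MIN(credits)=1, ROUND(AVG(grade), 2)=59
  PH150: ids {3, 4, 10} → MAX(grade)=72, MIN(credits)=2, ROUND(AVG(grade), 2)=61.5

EC200 | 99 | 1 | 76 ; MA110 | 64 | 1 | 59 ; PH150 | 72 | 2 | 61.5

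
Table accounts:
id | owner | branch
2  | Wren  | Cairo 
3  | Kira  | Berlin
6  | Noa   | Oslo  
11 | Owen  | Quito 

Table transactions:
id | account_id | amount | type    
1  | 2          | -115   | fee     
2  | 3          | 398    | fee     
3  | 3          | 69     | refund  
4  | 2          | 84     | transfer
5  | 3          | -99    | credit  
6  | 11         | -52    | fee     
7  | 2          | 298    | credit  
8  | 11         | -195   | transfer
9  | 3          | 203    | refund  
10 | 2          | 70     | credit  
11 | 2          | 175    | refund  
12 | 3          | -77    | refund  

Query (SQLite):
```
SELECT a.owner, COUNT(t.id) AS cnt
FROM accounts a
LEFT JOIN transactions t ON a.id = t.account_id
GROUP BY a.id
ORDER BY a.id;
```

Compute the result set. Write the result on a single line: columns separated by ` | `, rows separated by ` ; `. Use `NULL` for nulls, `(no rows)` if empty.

Wren | 5 ; Kira | 5 ; Noa | 0 ; Owen | 2

LEFT JOIN keeps every accounts row; unmatched ones get NULL for transactions columns.
Group by accounts.id and compute COUNT(t.id). COUNT(col) of an all-NULL group is 0.
  2: ids {1, 4, 7, 10, 11} → COUNT(t.id)=5
  3: ids {2, 3, 5, 9, 12} → COUNT(t.id)=5
  6: ids {—} → COUNT(t.id)=0
  11: ids {6, 8} → COUNT(t.id)=2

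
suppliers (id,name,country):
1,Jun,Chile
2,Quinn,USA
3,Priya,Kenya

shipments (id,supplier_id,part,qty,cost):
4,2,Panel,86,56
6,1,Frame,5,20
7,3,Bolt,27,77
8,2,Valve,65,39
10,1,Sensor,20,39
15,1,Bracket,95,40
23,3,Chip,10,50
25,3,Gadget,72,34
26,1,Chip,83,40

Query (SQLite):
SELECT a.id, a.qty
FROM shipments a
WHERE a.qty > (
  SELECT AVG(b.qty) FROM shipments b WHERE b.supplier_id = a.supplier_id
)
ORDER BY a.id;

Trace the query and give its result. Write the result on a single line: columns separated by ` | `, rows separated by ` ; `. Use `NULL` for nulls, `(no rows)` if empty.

For each shipments row a, compute AVG(qty) over rows sharing a.supplier_id.
Keep row a if a.qty > that per-group AVG.
  supplier_id=1: AVG(qty) = 50.75
  supplier_id=2: AVG(qty) = 75.5
  supplier_id=3: AVG(qty) = 36.333333

4 | 86 ; 15 | 95 ; 25 | 72 ; 26 | 83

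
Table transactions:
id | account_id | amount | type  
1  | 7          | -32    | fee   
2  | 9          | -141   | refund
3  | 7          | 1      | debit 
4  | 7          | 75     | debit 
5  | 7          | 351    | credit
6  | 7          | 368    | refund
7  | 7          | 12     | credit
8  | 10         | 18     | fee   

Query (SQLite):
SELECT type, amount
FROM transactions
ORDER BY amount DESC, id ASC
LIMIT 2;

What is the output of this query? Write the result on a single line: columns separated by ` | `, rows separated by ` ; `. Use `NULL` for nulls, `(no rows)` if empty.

refund | 368 ; credit | 351

Sort by amount desc, tiebreak id asc: (368, id=6), (351, id=5), (75, id=4), (18, id=8), (12, id=7) …. Take first 2.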